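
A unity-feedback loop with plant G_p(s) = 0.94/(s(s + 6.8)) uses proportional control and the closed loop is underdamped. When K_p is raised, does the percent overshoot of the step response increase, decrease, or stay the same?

increase

ζ = 6.8/(2√(0.94K_p)) decreases as K_p grows; lower damping means more overshoot.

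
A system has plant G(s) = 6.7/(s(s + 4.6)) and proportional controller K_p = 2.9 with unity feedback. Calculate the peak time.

T_p = 0.835 s

The closed-loop denominator s² + 4.6s + 19.43 gives ω_n = √19.43 = 4.408 and ζ = 4.6/(2ω_n) = 0.5218.
Damped frequency ω_d = ω_n√(1−ζ²) = 3.76 rad/s, so peak time T_p = π/ω_d = 0.835 s.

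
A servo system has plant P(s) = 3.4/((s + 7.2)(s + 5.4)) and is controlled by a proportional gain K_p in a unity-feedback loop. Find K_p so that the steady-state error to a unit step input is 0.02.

K_p = 560

The loop is type 0, so e_ss(step) = 1/(1 + K_pos) with K_pos = K_p·P(0).
P(0) = 0.08745. Require 1/(1 + K_p·0.08745) = 0.02, so 1 + 0.08745·K_p = 50.
K_p = (50 − 1)/0.08745 = 560.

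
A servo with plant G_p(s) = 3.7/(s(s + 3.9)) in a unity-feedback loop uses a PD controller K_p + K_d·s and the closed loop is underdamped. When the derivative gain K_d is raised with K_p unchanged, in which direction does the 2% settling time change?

decrease

Characteristic equation s² + (3.9 + 3.7K_d)s + 3.7K_p = 0: raising K_d increases ζω_n = (3.9+3.7K_d)/2 while the loop stays underdamped, so T_s ≈ 4/(ζω_n) decreases.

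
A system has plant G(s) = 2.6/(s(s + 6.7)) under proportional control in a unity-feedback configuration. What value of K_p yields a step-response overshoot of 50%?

From %OS = 100·exp(−πζ/√(1−ζ²)) = 50%, ζ = −ln(0.5)/√(π²+ln²(0.5)) = 0.2155.
Characteristic equation s² + 6.7s + 2.6K_p = 0 gives ζ = 6.7/(2√(2.6K_p)).
Setting ζ = 0.2155: √(2.6K_p) = 6.7/(2·0.2155) = 15.55, so K_p = 241.8/2.6 = 93.

K_p = 93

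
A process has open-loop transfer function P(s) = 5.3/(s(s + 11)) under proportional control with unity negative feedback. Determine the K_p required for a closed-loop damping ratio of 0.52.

Closed-loop characteristic equation: s² + 11s + K_p·5.3 = 0.
So ω_n = √(5.3K_p) and 2ζω_n = 11, giving ζ = 11/(2√(5.3K_p)).
Setting ζ = 0.52: √(5.3K_p) = 11/(2·0.52) = 10.58, so K_p = 111.9/5.3 = 21.1.

K_p = 21.1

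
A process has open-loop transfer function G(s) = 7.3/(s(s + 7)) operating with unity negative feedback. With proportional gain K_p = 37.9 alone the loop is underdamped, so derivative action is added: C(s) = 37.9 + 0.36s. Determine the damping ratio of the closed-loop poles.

Forward path: (37.9 + 0.36s)·7.3/(s(s+7)). The closed-loop characteristic equation is s² + (7 + 7.3·0.36)s + 7.3·37.9 = 0.
That is s² + 9.628s + 276.7 = 0, so ω_n = 16.63 rad/s and ζ = 9.628/(2·16.63) = 0.2894.

ζ = 0.289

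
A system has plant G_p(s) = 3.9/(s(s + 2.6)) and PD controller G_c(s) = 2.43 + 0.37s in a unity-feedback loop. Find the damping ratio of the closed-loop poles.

Forward path: (2.43 + 0.37s)·3.9/(s(s+2.6)). The closed-loop characteristic equation is s² + (2.6 + 3.9·0.37)s + 3.9·2.43 = 0.
That is s² + 4.043s + 9.477 = 0, so ω_n = 3.078 rad/s and ζ = 4.043/(2·3.078) = 0.6567.

ζ = 0.657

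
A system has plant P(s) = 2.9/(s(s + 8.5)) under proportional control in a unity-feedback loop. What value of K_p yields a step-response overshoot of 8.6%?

From %OS = 100·exp(−πζ/√(1−ζ²)) = 8.6%, ζ = −ln(0.086)/√(π²+ln²(0.086)) = 0.6155.
Characteristic equation s² + 8.5s + 2.9K_p = 0 gives ζ = 8.5/(2√(2.9K_p)).
Setting ζ = 0.6155: √(2.9K_p) = 8.5/(2·0.6155) = 6.905, so K_p = 47.68/2.9 = 16.4.

K_p = 16.4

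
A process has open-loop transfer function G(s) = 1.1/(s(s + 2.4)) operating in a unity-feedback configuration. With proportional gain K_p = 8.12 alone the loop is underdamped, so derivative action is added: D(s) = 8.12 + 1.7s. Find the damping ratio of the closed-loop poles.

Forward path: (8.12 + 1.7s)·1.1/(s(s+2.4)). The closed-loop characteristic equation is s² + (2.4 + 1.1·1.7)s + 1.1·8.12 = 0.
That is s² + 4.27s + 8.932 = 0, so ω_n = 2.989 rad/s and ζ = 4.27/(2·2.989) = 0.7144.

ζ = 0.714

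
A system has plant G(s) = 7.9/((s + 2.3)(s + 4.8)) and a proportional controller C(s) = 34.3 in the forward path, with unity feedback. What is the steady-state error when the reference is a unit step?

0.0391

The loop is type 0. Static position error constant K_pos = C(0)·G(0) = 34.3·0.7156 = 24.54.
Steady-state error to a unit step: e_ss = 1/(1+K_pos) = 1/25.54 = 0.0391.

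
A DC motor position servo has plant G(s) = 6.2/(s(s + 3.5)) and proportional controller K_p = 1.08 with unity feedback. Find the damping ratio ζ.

ζ = 0.676

With unity feedback the closed-loop characteristic equation is s² + 3.5s + 1.08·6.2 = s² + 3.5s + 6.696 = 0.
So ω_n² = 6.696 ⇒ ω_n = 2.588 rad/s, and ζ = 3.5/(2ω_n) = 0.676.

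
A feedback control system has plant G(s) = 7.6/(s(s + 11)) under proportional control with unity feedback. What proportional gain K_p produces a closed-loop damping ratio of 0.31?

Closed-loop characteristic equation: s² + 11s + K_p·7.6 = 0.
So ω_n = √(7.6K_p) and 2ζω_n = 11, giving ζ = 11/(2√(7.6K_p)).
Setting ζ = 0.31: √(7.6K_p) = 11/(2·0.31) = 17.74, so K_p = 314.8/7.6 = 41.4.

K_p = 41.4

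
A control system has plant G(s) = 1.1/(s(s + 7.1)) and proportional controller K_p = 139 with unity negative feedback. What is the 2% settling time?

Closed-loop characteristic equation: s² + 7.1s + 152.9 = 0, so ω_n = 12.37 rad/s and ζ = 7.1/(2·12.37) = 0.2871.
2% settling time T_s ≈ 4/(ζω_n) = 4/3.55 = 1.13 s.

T_s ≈ 1.13 s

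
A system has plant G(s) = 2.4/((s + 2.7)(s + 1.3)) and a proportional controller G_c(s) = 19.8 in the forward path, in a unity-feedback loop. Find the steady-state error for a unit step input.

The loop is type 0. Static position error constant K_pos = G_c(0)·G(0) = 19.8·0.6838 = 13.54.
Steady-state error to a unit step: e_ss = 1/(1+K_pos) = 1/14.54 = 0.0688.

0.0688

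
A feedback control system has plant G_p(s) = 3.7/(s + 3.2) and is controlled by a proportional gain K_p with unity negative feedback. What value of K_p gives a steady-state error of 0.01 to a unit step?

K_p = 85.6

Steady-state error for a unit step on this type-0 loop is 1/(1 + K_p·G_p(0)).
G_p(0) = 1.156. Require 1/(1 + K_p·1.156) = 0.01, so 1 + 1.156·K_p = 100.
K_p = (100 − 1)/1.156 = 85.6.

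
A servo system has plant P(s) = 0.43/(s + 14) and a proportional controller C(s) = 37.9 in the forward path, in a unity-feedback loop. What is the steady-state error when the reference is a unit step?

0.462

The loop is type 0. Static position error constant K_pos = C(0)·P(0) = 37.9·0.03071 = 1.164.
Steady-state error to a unit step: e_ss = 1/(1+K_pos) = 1/2.164 = 0.462.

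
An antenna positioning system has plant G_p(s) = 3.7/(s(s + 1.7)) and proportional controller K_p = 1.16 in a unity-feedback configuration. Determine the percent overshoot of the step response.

From 1 + K_pG_p(s) = 0: s² + 1.7s + 4.292 = 0 ⇒ ω_n = 2.072, ζ = 0.4103.
%OS = 100·exp(−πζ/√(1−ζ²)) = 100·exp(−π·0.4103/√0.8317) = 24.3%.

24.3%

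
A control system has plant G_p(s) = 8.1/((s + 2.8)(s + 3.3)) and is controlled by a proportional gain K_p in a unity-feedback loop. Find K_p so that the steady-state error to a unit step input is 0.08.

K_p = 13.1

Steady-state error for a unit step on this type-0 loop is 1/(1 + K_p·G_p(0)).
G_p(0) = 0.8766. Require 1/(1 + K_p·0.8766) = 0.08, so 1 + 0.8766·K_p = 12.5.
K_p = (12.5 − 1)/0.8766 = 13.1.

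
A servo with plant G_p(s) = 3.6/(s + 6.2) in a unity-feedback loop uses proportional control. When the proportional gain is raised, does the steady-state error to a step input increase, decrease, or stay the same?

The position error constant K_pos = K_p·G_p(0) grows with K_p, and e_ss = 1/(1+K_pos) falls.

decrease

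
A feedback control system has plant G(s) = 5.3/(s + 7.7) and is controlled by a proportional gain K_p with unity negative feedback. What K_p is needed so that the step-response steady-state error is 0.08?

The loop is type 0, so e_ss(step) = 1/(1 + K_pos) with K_pos = K_p·G(0).
G(0) = 0.6883. Require 1/(1 + K_p·0.6883) = 0.08, so 1 + 0.6883·K_p = 12.5.
K_p = (12.5 − 1)/0.6883 = 16.7.

K_p = 16.7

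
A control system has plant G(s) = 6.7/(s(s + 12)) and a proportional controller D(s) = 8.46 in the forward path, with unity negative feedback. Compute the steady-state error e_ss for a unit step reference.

The open loop D(s)G(s) has a pole at the origin (type 1), so the static position error constant is infinite and e_ss = 1/(1+∞) = 0.

0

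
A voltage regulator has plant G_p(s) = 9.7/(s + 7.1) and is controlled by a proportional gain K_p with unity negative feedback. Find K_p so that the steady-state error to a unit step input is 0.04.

Steady-state error for a unit step on this type-0 loop is 1/(1 + K_p·G_p(0)).
G_p(0) = 1.366. Require 1/(1 + K_p·1.366) = 0.04, so 1 + 1.366·K_p = 25.
K_p = (25 − 1)/1.366 = 17.6.

K_p = 17.6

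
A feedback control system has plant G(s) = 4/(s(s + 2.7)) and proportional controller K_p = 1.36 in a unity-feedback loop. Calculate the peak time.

Closed-loop characteristic equation: s² + 2.7s + 5.44 = 0, so ω_n = 2.332 rad/s and ζ = 2.7/(2·2.332) = 0.5788.
Damped frequency ω_d = ω_n√(1−ζ²) = 1.902 rad/s, so peak time T_p = π/ω_d = 1.65 s.

T_p = 1.65 s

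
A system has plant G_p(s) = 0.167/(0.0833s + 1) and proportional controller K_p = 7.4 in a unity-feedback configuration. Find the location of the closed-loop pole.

s = -26.84

Closed loop: T(s) = K_p·G_p/(1+K_p·G_p) = 1.236/(0.0833s + 1 + 1.236), with pole at s = −(1 + 1.236)/0.0833 = −26.84.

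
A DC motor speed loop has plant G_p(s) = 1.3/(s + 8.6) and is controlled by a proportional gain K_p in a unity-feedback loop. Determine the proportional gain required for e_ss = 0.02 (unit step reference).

K_p = 324

For a type-0 loop with proportional control, e_ss = 1/(1 + K_p·G_p(0)).
G_p(0) = 0.1512. Require 1/(1 + K_p·0.1512) = 0.02, so 1 + 0.1512·K_p = 50.
K_p = (50 − 1)/0.1512 = 324.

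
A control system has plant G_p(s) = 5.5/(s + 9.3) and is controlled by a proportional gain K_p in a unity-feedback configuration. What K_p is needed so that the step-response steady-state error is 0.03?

Steady-state error for a unit step on this type-0 loop is 1/(1 + K_p·G_p(0)).
G_p(0) = 0.5914. Require 1/(1 + K_p·0.5914) = 0.03, so 1 + 0.5914·K_p = 33.33.
K_p = (33.33 − 1)/0.5914 = 54.7.

K_p = 54.7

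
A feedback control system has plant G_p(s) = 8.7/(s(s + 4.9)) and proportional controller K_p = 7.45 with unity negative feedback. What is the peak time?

T_p = 0.41 s

The closed-loop denominator s² + 4.9s + 64.81 gives ω_n = √64.81 = 8.051 and ζ = 4.9/(2ω_n) = 0.3043.
Damped frequency ω_d = ω_n√(1−ζ²) = 7.669 rad/s, so peak time T_p = π/ω_d = 0.41 s.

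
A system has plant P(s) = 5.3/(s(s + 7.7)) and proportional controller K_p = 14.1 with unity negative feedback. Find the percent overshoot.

21%

From 1 + K_pP(s) = 0: s² + 7.7s + 74.73 = 0 ⇒ ω_n = 8.645, ζ = 0.4454.
%OS = 100·exp(−πζ/√(1−ζ²)) = 100·exp(−π·0.4454/√0.8017) = 21%.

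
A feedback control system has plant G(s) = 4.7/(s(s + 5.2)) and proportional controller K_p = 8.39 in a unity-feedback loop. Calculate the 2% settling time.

T_s ≈ 1.54 s

The closed-loop denominator s² + 5.2s + 39.43 gives ω_n = √39.43 = 6.28 and ζ = 5.2/(2ω_n) = 0.414.
2% settling time T_s ≈ 4/(ζω_n) = 4/2.6 = 1.54 s.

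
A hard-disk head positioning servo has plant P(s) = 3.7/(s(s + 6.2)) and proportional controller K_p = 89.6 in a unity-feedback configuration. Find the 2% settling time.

T_s ≈ 1.29 s

Closed-loop characteristic equation: s² + 6.2s + 331.5 = 0, so ω_n = 18.21 rad/s and ζ = 6.2/(2·18.21) = 0.1703.
2% settling time T_s ≈ 4/(ζω_n) = 4/3.1 = 1.29 s.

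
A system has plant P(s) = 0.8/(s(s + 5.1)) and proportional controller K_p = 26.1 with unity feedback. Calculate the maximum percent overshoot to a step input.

Closed-loop characteristic equation: s² + 5.1s + 20.88 = 0, so ω_n = 4.569 rad/s and ζ = 5.1/(2·4.569) = 0.5581.
%OS = 100·exp(−πζ/√(1−ζ²)) = 100·exp(−π·0.5581/√0.6886) = 12.1%.

12.1%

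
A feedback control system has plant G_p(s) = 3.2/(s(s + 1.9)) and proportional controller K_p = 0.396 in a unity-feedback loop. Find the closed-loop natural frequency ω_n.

ω_n = 1.13 rad/s

With unity feedback the closed-loop characteristic equation is s² + 1.9s + 0.396·3.2 = s² + 1.9s + 1.267 = 0.
Matching s² + 2ζω_n s + ω_n²: ω_n = √1.267 = 1.126 rad/s and 2ζω_n = 1.9, so ζ = 1.9/(2·1.126) = 0.844.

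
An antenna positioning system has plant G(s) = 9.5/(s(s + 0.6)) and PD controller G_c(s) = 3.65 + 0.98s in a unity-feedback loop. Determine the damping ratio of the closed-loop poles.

Forward path: (3.65 + 0.98s)·9.5/(s(s+0.6)). The closed-loop characteristic equation is s² + (0.6 + 9.5·0.98)s + 9.5·3.65 = 0.
That is s² + 9.91s + 34.67 = 0, so ω_n = 5.889 rad/s and ζ = 9.91/(2·5.889) = 0.8415.

ζ = 0.841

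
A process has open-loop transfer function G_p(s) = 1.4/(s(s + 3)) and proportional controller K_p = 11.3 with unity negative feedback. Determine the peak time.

T_p = 0.853 s

From 1 + K_pG_p(s) = 0: s² + 3s + 15.82 = 0 ⇒ ω_n = 3.977, ζ = 0.3771.
Damped frequency ω_d = ω_n√(1−ζ²) = 3.684 rad/s, so peak time T_p = π/ω_d = 0.853 s.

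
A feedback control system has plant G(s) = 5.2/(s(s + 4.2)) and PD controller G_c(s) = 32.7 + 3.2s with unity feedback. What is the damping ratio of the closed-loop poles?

Forward path: (32.7 + 3.2s)·5.2/(s(s+4.2)). The closed-loop characteristic equation is s² + (4.2 + 5.2·3.2)s + 5.2·32.7 = 0.
That is s² + 20.84s + 170 = 0, so ω_n = 13.04 rad/s and ζ = 20.84/(2·13.04) = 0.7991.

ζ = 0.799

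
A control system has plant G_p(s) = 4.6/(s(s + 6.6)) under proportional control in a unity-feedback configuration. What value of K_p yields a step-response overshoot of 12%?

From %OS = 100·exp(−πζ/√(1−ζ²)) = 12%, ζ = −ln(0.12)/√(π²+ln²(0.12)) = 0.5594.
Characteristic equation s² + 6.6s + 4.6K_p = 0 gives ζ = 6.6/(2√(4.6K_p)).
Setting ζ = 0.5594: √(4.6K_p) = 6.6/(2·0.5594) = 5.899, so K_p = 34.8/4.6 = 7.56.

K_p = 7.56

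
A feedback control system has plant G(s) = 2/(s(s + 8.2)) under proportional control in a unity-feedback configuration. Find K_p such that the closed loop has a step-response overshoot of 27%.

K_p = 56.8

From %OS = 100·exp(−πζ/√(1−ζ²)) = 27%, ζ = −ln(0.27)/√(π²+ln²(0.27)) = 0.3847.
Characteristic equation s² + 8.2s + 2K_p = 0 gives ζ = 8.2/(2√(2K_p)).
Setting ζ = 0.3847: √(2K_p) = 8.2/(2·0.3847) = 10.66, so K_p = 113.6/2 = 56.8.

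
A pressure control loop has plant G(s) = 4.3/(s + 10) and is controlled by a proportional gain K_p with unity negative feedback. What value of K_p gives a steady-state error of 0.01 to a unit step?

The loop is type 0, so e_ss(step) = 1/(1 + K_pos) with K_pos = K_p·G(0).
G(0) = 0.43. Require 1/(1 + K_p·0.43) = 0.01, so 1 + 0.43·K_p = 100.
K_p = (100 − 1)/0.43 = 230.

K_p = 230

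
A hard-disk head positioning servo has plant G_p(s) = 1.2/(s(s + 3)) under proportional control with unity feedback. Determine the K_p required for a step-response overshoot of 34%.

From %OS = 100·exp(−πζ/√(1−ζ²)) = 34%, ζ = −ln(0.34)/√(π²+ln²(0.34)) = 0.3248.
Characteristic equation s² + 3s + 1.2K_p = 0 gives ζ = 3/(2√(1.2K_p)).
Setting ζ = 0.3248: √(1.2K_p) = 3/(2·0.3248) = 4.619, so K_p = 21.33/1.2 = 17.8.

K_p = 17.8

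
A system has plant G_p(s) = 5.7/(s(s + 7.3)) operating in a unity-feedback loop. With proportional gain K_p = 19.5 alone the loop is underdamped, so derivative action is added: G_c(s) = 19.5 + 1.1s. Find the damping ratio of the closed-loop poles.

Forward path: (19.5 + 1.1s)·5.7/(s(s+7.3)). The closed-loop characteristic equation is s² + (7.3 + 5.7·1.1)s + 5.7·19.5 = 0.
That is s² + 13.57s + 111.2 = 0, so ω_n = 10.54 rad/s and ζ = 13.57/(2·10.54) = 0.6436.

ζ = 0.644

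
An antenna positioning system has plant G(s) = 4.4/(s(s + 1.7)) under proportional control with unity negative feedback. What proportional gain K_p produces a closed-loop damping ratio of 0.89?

K_p = 0.207

Closed-loop characteristic equation: s² + 1.7s + K_p·4.4 = 0.
So ω_n = √(4.4K_p) and 2ζω_n = 1.7, giving ζ = 1.7/(2√(4.4K_p)).
Setting ζ = 0.89: √(4.4K_p) = 1.7/(2·0.89) = 0.9551, so K_p = 0.9121/4.4 = 0.207.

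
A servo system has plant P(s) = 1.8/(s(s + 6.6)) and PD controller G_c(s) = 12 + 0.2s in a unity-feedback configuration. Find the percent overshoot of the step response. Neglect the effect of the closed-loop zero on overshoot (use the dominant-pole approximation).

Forward path: (12 + 0.2s)·1.8/(s(s+6.6)). The closed-loop characteristic equation is s² + (6.6 + 1.8·0.2)s + 1.8·12 = 0.
That is s² + 6.96s + 21.6 = 0, so ω_n = 4.648 rad/s and ζ = 6.96/(2·4.648) = 0.7488.
%OS = 100·exp(−πζ/√(1−ζ²)) = 2.88%.

2.88%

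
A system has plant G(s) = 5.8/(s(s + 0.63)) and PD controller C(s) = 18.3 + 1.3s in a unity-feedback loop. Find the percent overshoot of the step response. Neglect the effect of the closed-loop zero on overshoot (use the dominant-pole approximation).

25.7%

Forward path: (18.3 + 1.3s)·5.8/(s(s+0.63)). The closed-loop characteristic equation is s² + (0.63 + 5.8·1.3)s + 5.8·18.3 = 0.
That is s² + 8.17s + 106.1 = 0, so ω_n = 10.3 rad/s and ζ = 8.17/(2·10.3) = 0.3965.
%OS = 100·exp(−πζ/√(1−ζ²)) = 25.7%.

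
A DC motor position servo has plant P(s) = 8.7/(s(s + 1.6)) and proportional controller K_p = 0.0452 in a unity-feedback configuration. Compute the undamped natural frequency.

ω_n = 0.627 rad/s

With unity feedback the closed-loop characteristic equation is s² + 1.6s + 0.0452·8.7 = s² + 1.6s + 0.3932 = 0.
Matching s² + 2ζω_n s + ω_n²: ω_n = √0.3932 = 0.6271 rad/s and 2ζω_n = 1.6, so ζ = 1.6/(2·0.6271) = 1.28.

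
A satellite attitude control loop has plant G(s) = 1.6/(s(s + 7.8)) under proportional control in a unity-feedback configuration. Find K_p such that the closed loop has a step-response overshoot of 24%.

From %OS = 100·exp(−πζ/√(1−ζ²)) = 24%, ζ = −ln(0.24)/√(π²+ln²(0.24)) = 0.4136.
Characteristic equation s² + 7.8s + 1.6K_p = 0 gives ζ = 7.8/(2√(1.6K_p)).
Setting ζ = 0.4136: √(1.6K_p) = 7.8/(2·0.4136) = 9.43, so K_p = 88.92/1.6 = 55.6.

K_p = 55.6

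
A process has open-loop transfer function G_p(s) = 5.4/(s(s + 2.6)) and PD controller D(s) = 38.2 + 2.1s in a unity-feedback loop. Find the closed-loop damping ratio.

ζ = 0.485

Forward path: (38.2 + 2.1s)·5.4/(s(s+2.6)). The closed-loop characteristic equation is s² + (2.6 + 5.4·2.1)s + 5.4·38.2 = 0.
That is s² + 13.94s + 206.3 = 0, so ω_n = 14.36 rad/s and ζ = 13.94/(2·14.36) = 0.4853.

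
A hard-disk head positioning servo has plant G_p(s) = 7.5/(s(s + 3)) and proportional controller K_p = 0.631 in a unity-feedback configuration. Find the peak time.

Closed-loop characteristic equation: s² + 3s + 4.732 = 0, so ω_n = 2.175 rad/s and ζ = 3/(2·2.175) = 0.6895.
Damped frequency ω_d = ω_n√(1−ζ²) = 1.576 rad/s, so peak time T_p = π/ω_d = 1.99 s.

T_p = 1.99 s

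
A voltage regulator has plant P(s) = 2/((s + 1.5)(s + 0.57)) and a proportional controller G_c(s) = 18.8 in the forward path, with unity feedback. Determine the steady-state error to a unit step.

The loop is type 0. Static position error constant K_pos = G_c(0)·P(0) = 18.8·2.339 = 43.98.
Steady-state error to a unit step: e_ss = 1/(1+K_pos) = 1/44.98 = 0.0222.

0.0222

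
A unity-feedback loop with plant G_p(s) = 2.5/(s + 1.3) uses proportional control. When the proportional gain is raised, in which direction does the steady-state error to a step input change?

The position error constant K_pos = K_p·G_p(0) grows with K_p, and e_ss = 1/(1+K_pos) falls.

decrease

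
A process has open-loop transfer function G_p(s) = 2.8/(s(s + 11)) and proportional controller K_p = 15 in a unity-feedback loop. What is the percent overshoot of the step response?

From 1 + K_pG_p(s) = 0: s² + 11s + 42 = 0 ⇒ ω_n = 6.481, ζ = 0.8487.
%OS = 100·exp(−πζ/√(1−ζ²)) = 100·exp(−π·0.8487/√0.2798) = 0.647%.

0.647%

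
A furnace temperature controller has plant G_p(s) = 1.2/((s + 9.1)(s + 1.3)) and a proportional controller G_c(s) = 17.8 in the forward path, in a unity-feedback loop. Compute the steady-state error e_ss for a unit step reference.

0.356

The loop is type 0. Static position error constant K_pos = G_c(0)·G_p(0) = 17.8·0.1014 = 1.806.
Steady-state error to a unit step: e_ss = 1/(1+K_pos) = 1/2.806 = 0.356.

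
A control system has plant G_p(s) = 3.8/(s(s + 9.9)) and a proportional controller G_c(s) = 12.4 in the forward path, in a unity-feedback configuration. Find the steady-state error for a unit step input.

0

The open loop G_c(s)G_p(s) has a pole at the origin (type 1), so the static position error constant is infinite and e_ss = 1/(1+∞) = 0.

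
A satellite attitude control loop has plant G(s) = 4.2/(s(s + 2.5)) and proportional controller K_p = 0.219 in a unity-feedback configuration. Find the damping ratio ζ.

The closed-loop denominator is s(s+2.5) + 0.219·4.2 = s² + 2.5s + 0.9198.
Matching s² + 2ζω_n s + ω_n²: ω_n = √0.9198 = 0.9591 rad/s and 2ζω_n = 2.5, so ζ = 2.5/(2·0.9591) = 1.3.

ζ = 1.3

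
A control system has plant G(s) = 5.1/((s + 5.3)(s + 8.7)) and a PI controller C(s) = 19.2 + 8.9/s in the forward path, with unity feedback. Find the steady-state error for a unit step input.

The open loop C(s)G(s) has a pole at the origin (type 1), so the static position error constant is infinite and e_ss = 1/(1+∞) = 0.

0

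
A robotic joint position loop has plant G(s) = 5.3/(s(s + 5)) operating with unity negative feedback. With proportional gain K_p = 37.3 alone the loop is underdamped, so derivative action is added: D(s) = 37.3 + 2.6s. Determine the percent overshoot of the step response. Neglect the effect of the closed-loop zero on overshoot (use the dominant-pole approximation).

Forward path: (37.3 + 2.6s)·5.3/(s(s+5)). The closed-loop characteristic equation is s² + (5 + 5.3·2.6)s + 5.3·37.3 = 0.
That is s² + 18.78s + 197.7 = 0, so ω_n = 14.06 rad/s and ζ = 18.78/(2·14.06) = 0.6678.
%OS = 100·exp(−πζ/√(1−ζ²)) = 5.97%.

5.97%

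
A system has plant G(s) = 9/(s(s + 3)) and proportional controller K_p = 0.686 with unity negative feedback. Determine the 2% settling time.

T_s ≈ 2.67 s

The closed-loop denominator s² + 3s + 6.174 gives ω_n = √6.174 = 2.485 and ζ = 3/(2ω_n) = 0.6037.
2% settling time T_s ≈ 4/(ζω_n) = 4/1.5 = 2.67 s.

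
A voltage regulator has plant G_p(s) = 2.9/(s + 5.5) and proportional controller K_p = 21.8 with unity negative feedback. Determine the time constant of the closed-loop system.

Closed-loop transfer function: T(s) = K_p·G_p(s)/(1 + K_p·G_p(s)) = 63.22/(s + 5.5 + 63.22) = 63.22/(s + 68.72).
Time constant τ = 1/68.72 = 0.0146 s.

τ = 0.0146 s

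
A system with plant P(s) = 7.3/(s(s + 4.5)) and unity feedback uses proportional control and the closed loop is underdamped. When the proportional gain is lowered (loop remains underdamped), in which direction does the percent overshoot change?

ζ = 4.5/(2√(7.3K_p)) rises as K_p falls; higher damping means less overshoot.

decrease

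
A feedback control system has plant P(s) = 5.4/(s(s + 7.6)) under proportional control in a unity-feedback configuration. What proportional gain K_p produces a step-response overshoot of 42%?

K_p = 37.7

From %OS = 100·exp(−πζ/√(1−ζ²)) = 42%, ζ = −ln(0.42)/√(π²+ln²(0.42)) = 0.2662.
Characteristic equation s² + 7.6s + 5.4K_p = 0 gives ζ = 7.6/(2√(5.4K_p)).
Setting ζ = 0.2662: √(5.4K_p) = 7.6/(2·0.2662) = 14.28, so K_p = 203.8/5.4 = 37.7.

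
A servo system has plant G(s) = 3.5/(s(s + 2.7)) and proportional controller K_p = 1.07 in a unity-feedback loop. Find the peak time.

T_p = 2.27 s

From 1 + K_pG(s) = 0: s² + 2.7s + 3.745 = 0 ⇒ ω_n = 1.935, ζ = 0.6976.
Damped frequency ω_d = ω_n√(1−ζ²) = 1.387 rad/s, so peak time T_p = π/ω_d = 2.27 s.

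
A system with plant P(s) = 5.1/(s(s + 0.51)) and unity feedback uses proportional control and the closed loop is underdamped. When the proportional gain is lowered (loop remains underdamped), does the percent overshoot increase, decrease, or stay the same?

ζ = 0.51/(2√(5.1K_p)) rises as K_p falls; higher damping means less overshoot.

decrease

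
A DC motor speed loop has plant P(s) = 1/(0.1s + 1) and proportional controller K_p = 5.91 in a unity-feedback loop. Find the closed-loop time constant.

τ = 0.0145 s

Closed loop: T(s) = K_p·P/(1+K_p·P) = 5.91/(0.1s + 1 + 5.91), with pole at s = −(1 + 5.91)/0.1 = −69.1.
Closed-loop time constant τ = 1/69.1 = 0.0145 s.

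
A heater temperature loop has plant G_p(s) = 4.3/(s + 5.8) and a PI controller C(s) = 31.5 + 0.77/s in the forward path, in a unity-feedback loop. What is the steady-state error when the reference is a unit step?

0

The open loop C(s)G_p(s) has a pole at the origin (type 1), so the static position error constant is infinite and e_ss = 1/(1+∞) = 0.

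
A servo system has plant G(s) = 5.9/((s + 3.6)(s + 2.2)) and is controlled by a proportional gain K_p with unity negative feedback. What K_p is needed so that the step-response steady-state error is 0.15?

The loop is type 0, so e_ss(step) = 1/(1 + K_pos) with K_pos = K_p·G(0).
G(0) = 0.7449. Require 1/(1 + K_p·0.7449) = 0.15, so 1 + 0.7449·K_p = 6.667.
K_p = (6.667 − 1)/0.7449 = 7.61.

K_p = 7.61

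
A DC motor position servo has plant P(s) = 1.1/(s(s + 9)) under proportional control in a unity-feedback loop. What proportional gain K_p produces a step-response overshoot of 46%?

From %OS = 100·exp(−πζ/√(1−ζ²)) = 46%, ζ = −ln(0.46)/√(π²+ln²(0.46)) = 0.24.
Characteristic equation s² + 9s + 1.1K_p = 0 gives ζ = 9/(2√(1.1K_p)).
Setting ζ = 0.24: √(1.1K_p) = 9/(2·0.24) = 18.75, so K_p = 351.7/1.1 = 320.

K_p = 320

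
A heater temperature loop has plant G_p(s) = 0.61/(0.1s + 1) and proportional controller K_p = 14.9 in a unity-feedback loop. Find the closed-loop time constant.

τ = 0.00991 s

Closed loop: T(s) = K_p·G_p/(1+K_p·G_p) = 9.089/(0.1s + 1 + 9.089), with pole at s = −(1 + 9.089)/0.1 = −100.9.
Closed-loop time constant τ = 1/100.9 = 0.00991 s.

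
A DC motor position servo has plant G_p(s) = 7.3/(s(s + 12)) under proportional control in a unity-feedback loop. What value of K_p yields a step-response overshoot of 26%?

K_p = 31.8

From %OS = 100·exp(−πζ/√(1−ζ²)) = 26%, ζ = −ln(0.26)/√(π²+ln²(0.26)) = 0.3941.
Characteristic equation s² + 12s + 7.3K_p = 0 gives ζ = 12/(2√(7.3K_p)).
Setting ζ = 0.3941: √(7.3K_p) = 12/(2·0.3941) = 15.23, so K_p = 231.8/7.3 = 31.8.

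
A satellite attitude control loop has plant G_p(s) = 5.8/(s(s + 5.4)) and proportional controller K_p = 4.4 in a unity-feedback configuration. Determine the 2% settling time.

From 1 + K_pG_p(s) = 0: s² + 5.4s + 25.52 = 0 ⇒ ω_n = 5.052, ζ = 0.5345.
2% settling time T_s ≈ 4/(ζω_n) = 4/2.7 = 1.48 s.

T_s ≈ 1.48 s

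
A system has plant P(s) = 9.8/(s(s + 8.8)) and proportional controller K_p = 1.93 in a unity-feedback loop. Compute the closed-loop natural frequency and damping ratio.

With unity feedback the closed-loop characteristic equation is s² + 8.8s + 1.93·9.8 = s² + 8.8s + 18.91 = 0.
So ω_n² = 18.91 ⇒ ω_n = 4.349 rad/s, and ζ = 8.8/(2ω_n) = 1.01.

ω_n = 4.35 rad/s, ζ = 1.01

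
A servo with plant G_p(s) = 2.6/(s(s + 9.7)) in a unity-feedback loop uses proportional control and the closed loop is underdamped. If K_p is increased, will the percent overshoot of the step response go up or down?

ζ = 9.7/(2√(2.6K_p)) decreases as K_p grows; lower damping means more overshoot.

increase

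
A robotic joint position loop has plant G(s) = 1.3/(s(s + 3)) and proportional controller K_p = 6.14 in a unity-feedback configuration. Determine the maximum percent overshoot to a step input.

From 1 + K_pG(s) = 0: s² + 3s + 7.982 = 0 ⇒ ω_n = 2.825, ζ = 0.5309.
%OS = 100·exp(−πζ/√(1−ζ²)) = 100·exp(−π·0.5309/√0.7181) = 14%.

14%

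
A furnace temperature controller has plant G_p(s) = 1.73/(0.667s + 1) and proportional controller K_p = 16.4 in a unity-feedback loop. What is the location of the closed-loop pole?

Closed loop: T(s) = K_p·G_p/(1+K_p·G_p) = 28.37/(0.667s + 1 + 28.37), with pole at s = −(1 + 28.37)/0.667 = −44.04.

s = -44.04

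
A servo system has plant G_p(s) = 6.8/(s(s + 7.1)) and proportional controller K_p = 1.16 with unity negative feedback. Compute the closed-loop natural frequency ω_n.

With unity feedback the closed-loop characteristic equation is s² + 7.1s + 1.16·6.8 = s² + 7.1s + 7.888 = 0.
Matching s² + 2ζω_n s + ω_n²: ω_n = √7.888 = 2.809 rad/s and 2ζω_n = 7.1, so ζ = 7.1/(2·2.809) = 1.26.

ω_n = 2.81 rad/s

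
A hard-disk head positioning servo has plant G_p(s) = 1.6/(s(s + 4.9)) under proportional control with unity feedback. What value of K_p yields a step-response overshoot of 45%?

K_p = 61.8

From %OS = 100·exp(−πζ/√(1−ζ²)) = 45%, ζ = −ln(0.45)/√(π²+ln²(0.45)) = 0.2463.
Characteristic equation s² + 4.9s + 1.6K_p = 0 gives ζ = 4.9/(2√(1.6K_p)).
Setting ζ = 0.2463: √(1.6K_p) = 4.9/(2·0.2463) = 9.946, so K_p = 98.91/1.6 = 61.8.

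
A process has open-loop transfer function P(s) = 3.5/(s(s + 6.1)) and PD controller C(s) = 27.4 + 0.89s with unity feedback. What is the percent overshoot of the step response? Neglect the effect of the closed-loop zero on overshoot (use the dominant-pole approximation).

Forward path: (27.4 + 0.89s)·3.5/(s(s+6.1)). The closed-loop characteristic equation is s² + (6.1 + 3.5·0.89)s + 3.5·27.4 = 0.
That is s² + 9.215s + 95.9 = 0, so ω_n = 9.793 rad/s and ζ = 9.215/(2·9.793) = 0.4705.
%OS = 100·exp(−πζ/√(1−ζ²)) = 18.7%.

18.7%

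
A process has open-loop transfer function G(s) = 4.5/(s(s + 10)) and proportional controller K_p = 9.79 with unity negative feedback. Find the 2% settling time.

T_s ≈ 0.8 s

Closed-loop characteristic equation: s² + 10s + 44.05 = 0, so ω_n = 6.637 rad/s and ζ = 10/(2·6.637) = 0.7533.
2% settling time T_s ≈ 4/(ζω_n) = 4/5 = 0.8 s.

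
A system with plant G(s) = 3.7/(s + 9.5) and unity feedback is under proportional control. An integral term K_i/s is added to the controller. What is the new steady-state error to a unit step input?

Adding integral action puts a pole at s = 0 in the forward path, raising the system type to 1; a type-1 loop has zero steady-state error to a step.

0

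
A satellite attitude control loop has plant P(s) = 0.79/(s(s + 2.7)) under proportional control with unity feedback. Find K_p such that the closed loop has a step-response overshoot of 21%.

From %OS = 100·exp(−πζ/√(1−ζ²)) = 21%, ζ = −ln(0.21)/√(π²+ln²(0.21)) = 0.4449.
Characteristic equation s² + 2.7s + 0.79K_p = 0 gives ζ = 2.7/(2√(0.79K_p)).
Setting ζ = 0.4449: √(0.79K_p) = 2.7/(2·0.4449) = 3.034, so K_p = 9.208/0.79 = 11.7.

K_p = 11.7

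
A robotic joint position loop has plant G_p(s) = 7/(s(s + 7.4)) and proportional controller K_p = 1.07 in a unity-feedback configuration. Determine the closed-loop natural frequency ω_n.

1 + K_p·G_p(s) = 0 gives s² + 7.4s + 7.49 = 0.
So ω_n² = 7.49 ⇒ ω_n = 2.737 rad/s, and ζ = 7.4/(2ω_n) = 1.35.

ω_n = 2.74 rad/s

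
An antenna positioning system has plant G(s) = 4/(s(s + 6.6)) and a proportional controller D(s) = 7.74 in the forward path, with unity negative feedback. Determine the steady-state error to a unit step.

The open loop D(s)G(s) has a pole at the origin (type 1), so the static position error constant is infinite and e_ss = 1/(1+∞) = 0.

0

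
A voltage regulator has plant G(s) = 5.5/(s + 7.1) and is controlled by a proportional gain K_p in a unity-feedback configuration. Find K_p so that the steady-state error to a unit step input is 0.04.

Steady-state error for a unit step on this type-0 loop is 1/(1 + K_p·G(0)).
G(0) = 0.7746. Require 1/(1 + K_p·0.7746) = 0.04, so 1 + 0.7746·K_p = 25.
K_p = (25 − 1)/0.7746 = 31.

K_p = 31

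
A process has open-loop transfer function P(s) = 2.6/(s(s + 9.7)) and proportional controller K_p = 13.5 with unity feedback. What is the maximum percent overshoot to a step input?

1.14%

Closed-loop characteristic equation: s² + 9.7s + 35.1 = 0, so ω_n = 5.925 rad/s and ζ = 9.7/(2·5.925) = 0.8186.
%OS = 100·exp(−πζ/√(1−ζ²)) = 100·exp(−π·0.8186/√0.3298) = 1.14%.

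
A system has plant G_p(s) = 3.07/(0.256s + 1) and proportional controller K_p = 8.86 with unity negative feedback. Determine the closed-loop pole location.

s = -110.2

Closed loop: T(s) = K_p·G_p/(1+K_p·G_p) = 27.2/(0.256s + 1 + 27.2), with pole at s = −(1 + 27.2)/0.256 = −110.2.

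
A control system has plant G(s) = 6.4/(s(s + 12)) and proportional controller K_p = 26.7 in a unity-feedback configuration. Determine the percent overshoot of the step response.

19.7%

The closed-loop denominator s² + 12s + 170.9 gives ω_n = √170.9 = 13.07 and ζ = 12/(2ω_n) = 0.459.
%OS = 100·exp(−πζ/√(1−ζ²)) = 100·exp(−π·0.459/√0.7893) = 19.7%.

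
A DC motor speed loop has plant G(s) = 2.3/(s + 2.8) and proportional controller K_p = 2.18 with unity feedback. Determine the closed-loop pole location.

s = -7.814

Closed-loop transfer function: T(s) = K_p·G(s)/(1 + K_p·G(s)) = 5.014/(s + 2.8 + 5.014) = 5.014/(s + 7.814).
The closed-loop pole is at s = −7.814.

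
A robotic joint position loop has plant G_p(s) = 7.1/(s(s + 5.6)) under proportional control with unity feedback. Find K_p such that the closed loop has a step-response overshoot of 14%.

K_p = 3.92

From %OS = 100·exp(−πζ/√(1−ζ²)) = 14%, ζ = −ln(0.14)/√(π²+ln²(0.14)) = 0.5305.
Characteristic equation s² + 5.6s + 7.1K_p = 0 gives ζ = 5.6/(2√(7.1K_p)).
Setting ζ = 0.5305: √(7.1K_p) = 5.6/(2·0.5305) = 5.278, so K_p = 27.86/7.1 = 3.92.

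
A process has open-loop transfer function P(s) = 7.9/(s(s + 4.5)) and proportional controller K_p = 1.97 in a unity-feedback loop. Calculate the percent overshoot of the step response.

Closed-loop characteristic equation: s² + 4.5s + 15.56 = 0, so ω_n = 3.945 rad/s and ζ = 4.5/(2·3.945) = 0.5703.
%OS = 100·exp(−πζ/√(1−ζ²)) = 100·exp(−π·0.5703/√0.6747) = 11.3%.

11.3%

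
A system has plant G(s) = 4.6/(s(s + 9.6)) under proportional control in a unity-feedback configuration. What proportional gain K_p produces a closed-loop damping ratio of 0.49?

Closed-loop characteristic equation: s² + 9.6s + K_p·4.6 = 0.
So ω_n = √(4.6K_p) and 2ζω_n = 9.6, giving ζ = 9.6/(2√(4.6K_p)).
Setting ζ = 0.49: √(4.6K_p) = 9.6/(2·0.49) = 9.796, so K_p = 95.96/4.6 = 20.9.

K_p = 20.9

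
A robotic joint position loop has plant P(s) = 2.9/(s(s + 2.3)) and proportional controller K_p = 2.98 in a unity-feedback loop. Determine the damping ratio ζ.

ζ = 0.391

With unity feedback the closed-loop characteristic equation is s² + 2.3s + 2.98·2.9 = s² + 2.3s + 8.642 = 0.
Matching s² + 2ζω_n s + ω_n²: ω_n = √8.642 = 2.94 rad/s and 2ζω_n = 2.3, so ζ = 2.3/(2·2.94) = 0.391.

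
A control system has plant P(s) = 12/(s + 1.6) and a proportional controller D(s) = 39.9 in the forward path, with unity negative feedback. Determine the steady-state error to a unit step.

0.00333

The loop is type 0. Static position error constant K_pos = D(0)·P(0) = 39.9·7.5 = 299.2.
Steady-state error to a unit step: e_ss = 1/(1+K_pos) = 1/300.2 = 0.00333.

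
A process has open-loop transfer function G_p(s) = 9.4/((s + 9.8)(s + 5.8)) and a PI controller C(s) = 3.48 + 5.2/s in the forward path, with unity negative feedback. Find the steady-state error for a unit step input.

The open loop C(s)G_p(s) has a pole at the origin (type 1), so the static position error constant is infinite and e_ss = 1/(1+∞) = 0.

0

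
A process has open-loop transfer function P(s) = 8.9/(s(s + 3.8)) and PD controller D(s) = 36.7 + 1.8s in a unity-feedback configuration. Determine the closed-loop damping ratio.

Forward path: (36.7 + 1.8s)·8.9/(s(s+3.8)). The closed-loop characteristic equation is s² + (3.8 + 8.9·1.8)s + 8.9·36.7 = 0.
That is s² + 19.82s + 326.6 = 0, so ω_n = 18.07 rad/s and ζ = 19.82/(2·18.07) = 0.5483.

ζ = 0.548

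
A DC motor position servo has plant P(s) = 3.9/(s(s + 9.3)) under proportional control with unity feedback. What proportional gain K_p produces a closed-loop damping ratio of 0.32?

K_p = 54.1

Closed-loop characteristic equation: s² + 9.3s + K_p·3.9 = 0.
So ω_n = √(3.9K_p) and 2ζω_n = 9.3, giving ζ = 9.3/(2√(3.9K_p)).
Setting ζ = 0.32: √(3.9K_p) = 9.3/(2·0.32) = 14.53, so K_p = 211.2/3.9 = 54.1.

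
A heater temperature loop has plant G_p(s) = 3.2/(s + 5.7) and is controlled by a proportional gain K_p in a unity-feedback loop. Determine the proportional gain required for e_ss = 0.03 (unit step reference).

Steady-state error for a unit step on this type-0 loop is 1/(1 + K_p·G_p(0)).
G_p(0) = 0.5614. Require 1/(1 + K_p·0.5614) = 0.03, so 1 + 0.5614·K_p = 33.33.
K_p = (33.33 − 1)/0.5614 = 57.6.

K_p = 57.6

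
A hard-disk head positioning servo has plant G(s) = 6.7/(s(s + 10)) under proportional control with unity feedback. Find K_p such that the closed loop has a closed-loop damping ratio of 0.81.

Closed-loop characteristic equation: s² + 10s + K_p·6.7 = 0.
So ω_n = √(6.7K_p) and 2ζω_n = 10, giving ζ = 10/(2√(6.7K_p)).
Setting ζ = 0.81: √(6.7K_p) = 10/(2·0.81) = 6.173, so K_p = 38.1/6.7 = 5.69.

K_p = 5.69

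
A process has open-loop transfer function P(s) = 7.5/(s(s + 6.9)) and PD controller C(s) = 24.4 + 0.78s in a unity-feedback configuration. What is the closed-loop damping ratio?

Forward path: (24.4 + 0.78s)·7.5/(s(s+6.9)). The closed-loop characteristic equation is s² + (6.9 + 7.5·0.78)s + 7.5·24.4 = 0.
That is s² + 12.75s + 183 = 0, so ω_n = 13.53 rad/s and ζ = 12.75/(2·13.53) = 0.4713.

ζ = 0.471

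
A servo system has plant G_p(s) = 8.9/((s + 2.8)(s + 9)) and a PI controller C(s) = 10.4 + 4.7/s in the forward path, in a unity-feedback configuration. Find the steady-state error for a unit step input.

0

The open loop C(s)G_p(s) has a pole at the origin (type 1), so the static position error constant is infinite and e_ss = 1/(1+∞) = 0.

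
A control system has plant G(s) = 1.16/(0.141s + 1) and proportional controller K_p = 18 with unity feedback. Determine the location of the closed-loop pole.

s = -155.2

Closed loop: T(s) = K_p·G/(1+K_p·G) = 20.88/(0.141s + 1 + 20.88), with pole at s = −(1 + 20.88)/0.141 = −155.2.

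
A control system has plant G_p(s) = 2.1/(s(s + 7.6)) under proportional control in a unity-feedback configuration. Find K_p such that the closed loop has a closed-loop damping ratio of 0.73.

K_p = 12.9

Closed-loop characteristic equation: s² + 7.6s + K_p·2.1 = 0.
So ω_n = √(2.1K_p) and 2ζω_n = 7.6, giving ζ = 7.6/(2√(2.1K_p)).
Setting ζ = 0.73: √(2.1K_p) = 7.6/(2·0.73) = 5.205, so K_p = 27.1/2.1 = 12.9.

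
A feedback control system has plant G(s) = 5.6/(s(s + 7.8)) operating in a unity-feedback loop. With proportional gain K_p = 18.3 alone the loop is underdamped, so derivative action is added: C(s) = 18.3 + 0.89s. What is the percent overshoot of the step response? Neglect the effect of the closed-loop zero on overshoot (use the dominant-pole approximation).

7.75%

Forward path: (18.3 + 0.89s)·5.6/(s(s+7.8)). The closed-loop characteristic equation is s² + (7.8 + 5.6·0.89)s + 5.6·18.3 = 0.
That is s² + 12.78s + 102.5 = 0, so ω_n = 10.12 rad/s and ζ = 12.78/(2·10.12) = 0.6314.
%OS = 100·exp(−πζ/√(1−ζ²)) = 7.75%.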